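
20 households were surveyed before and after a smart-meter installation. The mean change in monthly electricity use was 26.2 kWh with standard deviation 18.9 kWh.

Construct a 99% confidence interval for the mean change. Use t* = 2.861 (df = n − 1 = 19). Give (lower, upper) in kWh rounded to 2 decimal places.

(14.11, 38.29)

This is a matched-pairs design, so SE = s_d/√n = 18.9/√20 = 4.2262.
Margin = 2.861 × 4.2262 = 12.0912; the interval is 26.2 ± 12.0912 = (14.11, 38.29).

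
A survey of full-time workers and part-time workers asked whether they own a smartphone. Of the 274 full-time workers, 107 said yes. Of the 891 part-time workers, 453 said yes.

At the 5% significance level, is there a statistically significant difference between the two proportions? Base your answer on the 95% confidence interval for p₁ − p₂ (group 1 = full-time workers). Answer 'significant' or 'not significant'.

First, p̂₁ = 107/274 = 0.3905; p̂₂ = 453/891 = 0.5084.
The two standard errors are √(0.3905×0.6095/274) = 0.02947 and √(0.5084×0.4916/891) = 0.01675.
Because the samples are independent, SE_diff = √(0.02947² + 0.01675²) = 0.03390.
Using z* = 1.960 for 95%, ME = 1.960 × 0.03390 = 0.06644.
p̂₁ − p̂₂ = -0.1179; interval -0.1179 ± 0.06644 gives (-0.18434, -0.05146).
The interval (-0.18434, -0.05146) does not contain 0, so the difference is significant.

significant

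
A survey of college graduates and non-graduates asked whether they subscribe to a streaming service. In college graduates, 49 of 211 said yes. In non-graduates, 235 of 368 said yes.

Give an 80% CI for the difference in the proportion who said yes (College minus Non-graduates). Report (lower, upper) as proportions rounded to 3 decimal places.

(-0.456, -0.357)

p̂₁ = 49/211 = 0.2322 and p̂₂ = 235/368 = 0.6386.
SE₁ = √(p̂₁(1−p̂₁)/n₁) = √(0.2322·0.7678/211) = 0.02907; SE₂ = √(0.6386·0.3614/368) = 0.02504.
Independent samples: SE of the difference = √(SE₁² + SE₂²) = √(0.0008450649 + 0.0006270016) = 0.03837.
z* for 80% confidence is 1.282, so the margin of error is 1.282 × 0.03837 = 0.04919.
Point estimate p̂₁ − p̂₂ = 0.2322 − 0.6386 = -0.4064.
-0.4064 ± 0.04919 → (-0.456, -0.357).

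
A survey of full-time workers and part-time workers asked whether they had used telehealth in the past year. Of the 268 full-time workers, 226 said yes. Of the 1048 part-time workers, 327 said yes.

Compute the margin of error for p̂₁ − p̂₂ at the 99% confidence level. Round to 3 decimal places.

0.068

p̂₁ = 226/268 = 0.8433 and p̂₂ = 327/1048 = 0.3120.
SE₁ = √(p̂₁(1−p̂₁)/n₁) = √(0.8433·0.1567/268) = 0.02221; SE₂ = √(0.3120·0.6880/1048) = 0.01431.
Independent samples: SE of the difference = √(SE₁² + SE₂²) = √(0.0004932841 + 0.0002047761) = 0.02642.
z* for 99% confidence is 2.576, so the margin of error is 2.576 × 0.02642 = 0.06806.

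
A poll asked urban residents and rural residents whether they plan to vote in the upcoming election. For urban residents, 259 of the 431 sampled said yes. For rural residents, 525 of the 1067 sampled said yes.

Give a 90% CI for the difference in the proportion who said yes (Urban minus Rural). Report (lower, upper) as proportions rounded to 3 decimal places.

Sample proportions: 259/431 = 0.6009, 525/1067 = 0.4920.
Each SE is √(p̂(1−p̂)/n): √(0.6009·0.3991/431) = 0.02359 and √(0.4920·0.5080/1067) = 0.01530.
SE(p̂₁ − p̂₂) = √(SE₁² + SE₂²) = √(0.0005564881 + 0.00023409) = 0.02812, since the two samples are independent.
At 90% confidence z* = 1.645; margin = 1.645 × 0.02812 = 0.04626.
The difference is 0.6009 − 0.4920 = 0.1089, so the interval is 0.1089 ± 0.04626 = (0.063, 0.155).

(0.063, 0.155)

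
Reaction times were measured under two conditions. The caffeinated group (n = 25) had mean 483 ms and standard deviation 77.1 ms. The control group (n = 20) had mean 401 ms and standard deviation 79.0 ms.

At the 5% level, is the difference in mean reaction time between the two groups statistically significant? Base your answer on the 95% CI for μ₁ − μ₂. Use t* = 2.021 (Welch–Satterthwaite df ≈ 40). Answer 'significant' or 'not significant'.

SE₁ = s₁/√n₁ = 77.1/√25 = 15.4200; SE₂ = 79.0/√20 = 17.6649.
Independent samples, unequal variances: SE_diff = √(SE₁² + SE₂²) = √(237.7764 + 312.04869201) = 23.4483.
t* = 2.021, so margin of error = 2.021 × 23.4483 = 47.3890.
Difference in means = 483 − 401 = 82.0000.
82.0000 ± 47.3890 → (34.6110, 129.3890).
The interval (34.6110, 129.3890) does not contain 0, so the difference is significant.

significant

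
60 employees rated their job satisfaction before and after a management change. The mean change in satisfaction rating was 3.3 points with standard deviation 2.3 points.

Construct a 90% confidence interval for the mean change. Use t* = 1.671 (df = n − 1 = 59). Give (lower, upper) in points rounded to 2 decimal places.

(2.80, 3.80)

Paired design: SE = s_d/√n = 2.3/√60 = 0.2969.
t* = 1.671; margin of error = 1.671 × 0.2969 = 0.4961.
3.3 ± 0.4961 → (2.80, 3.80).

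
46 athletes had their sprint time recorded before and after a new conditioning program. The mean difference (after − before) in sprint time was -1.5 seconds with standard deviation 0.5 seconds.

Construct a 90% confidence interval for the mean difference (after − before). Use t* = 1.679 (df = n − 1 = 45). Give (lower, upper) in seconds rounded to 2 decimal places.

(-1.62, -1.38)

This is a matched-pairs design, so SE = s_d/√n = 0.5/√46 = 0.0737.
Margin = 1.679 × 0.0737 = 0.1237; the interval is -1.5 ± 0.1237 = (-1.62, -1.38).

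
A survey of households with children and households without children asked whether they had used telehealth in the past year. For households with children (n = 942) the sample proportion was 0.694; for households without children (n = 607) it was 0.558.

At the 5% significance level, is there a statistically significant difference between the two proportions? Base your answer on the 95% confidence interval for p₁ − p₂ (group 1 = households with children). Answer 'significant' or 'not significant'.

significant

SE₁ = √(p̂₁(1−p̂₁)/n₁) = √(0.6940·0.3060/942) = 0.01501; SE₂ = √(0.5580·0.4420/607) = 0.02016.
Independent samples: SE of the difference = √(SE₁² + SE₂²) = √(0.0002253001 + 0.0004064256) = 0.02513.
z* for 95% confidence is 1.960, so the margin of error is 1.960 × 0.02513 = 0.04925.
Point estimate p̂₁ − p̂₂ = 0.6940 − 0.5580 = 0.1360.
0.1360 ± 0.04925 → (0.08675, 0.18525).
The interval (0.08675, 0.18525) does not contain 0, so the difference is significant.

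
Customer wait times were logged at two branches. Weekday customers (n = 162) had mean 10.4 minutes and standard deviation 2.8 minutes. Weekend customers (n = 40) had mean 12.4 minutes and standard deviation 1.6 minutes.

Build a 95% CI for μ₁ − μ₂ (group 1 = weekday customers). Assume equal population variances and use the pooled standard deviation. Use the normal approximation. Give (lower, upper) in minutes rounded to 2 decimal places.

s_p = √[((n₁−1)s₁² + (n₂−1)s₂²)/(n₁+n₂−2)] = √[(161·2.8² + 39·1.6²)/200] = 2.6097.
SE = 2.6097·√(1/162 + 1/40) = 0.4608.
With z* = 1.960, margin = 1.960 × 0.4608 = 0.9032.
x̄₁ − x̄₂ = 10.4 − 12.4 = -2.0000; interval -2.0000 ± 0.9032 = (-2.90, -1.10).

(-2.90, -1.10)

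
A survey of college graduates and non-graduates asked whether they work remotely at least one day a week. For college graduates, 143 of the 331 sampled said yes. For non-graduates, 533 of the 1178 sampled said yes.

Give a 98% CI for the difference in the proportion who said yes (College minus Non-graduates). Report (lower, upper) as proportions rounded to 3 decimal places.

(-0.092, 0.051)

p̂₁ = 143/331 = 0.4320 and p̂₂ = 533/1178 = 0.4525.
SE₁ = √(p̂₁(1−p̂₁)/n₁) = √(0.4320·0.5680/331) = 0.02723; SE₂ = √(0.4525·0.5475/1178) = 0.01450.
Independent samples: SE of the difference = √(SE₁² + SE₂²) = √(0.0007414729 + 0.00021025) = 0.03085.
z* for 98% confidence is 2.326, so the margin of error is 2.326 × 0.03085 = 0.07176.
Point estimate p̂₁ − p̂₂ = 0.4320 − 0.4525 = -0.0205.
-0.0205 ± 0.07176 → (-0.092, 0.051).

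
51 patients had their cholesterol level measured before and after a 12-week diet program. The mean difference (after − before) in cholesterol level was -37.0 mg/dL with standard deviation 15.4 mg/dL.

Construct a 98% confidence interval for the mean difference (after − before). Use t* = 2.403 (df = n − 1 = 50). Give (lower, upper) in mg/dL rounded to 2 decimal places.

Paired design: SE = s_d/√n = 15.4/√51 = 2.1564.
t* = 2.403; margin of error = 2.403 × 2.1564 = 5.1818.
-37.0 ± 5.1818 → (-42.18, -31.82).

(-42.18, -31.82)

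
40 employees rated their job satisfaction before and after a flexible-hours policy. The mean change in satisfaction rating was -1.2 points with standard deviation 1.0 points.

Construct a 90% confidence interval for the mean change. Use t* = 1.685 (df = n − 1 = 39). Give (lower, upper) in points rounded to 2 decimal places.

Paired design: SE = s_d/√n = 1.0/√40 = 0.1581.
t* = 1.685; margin of error = 1.685 × 0.1581 = 0.2664.
-1.2 ± 0.2664 → (-1.47, -0.93).

(-1.47, -0.93)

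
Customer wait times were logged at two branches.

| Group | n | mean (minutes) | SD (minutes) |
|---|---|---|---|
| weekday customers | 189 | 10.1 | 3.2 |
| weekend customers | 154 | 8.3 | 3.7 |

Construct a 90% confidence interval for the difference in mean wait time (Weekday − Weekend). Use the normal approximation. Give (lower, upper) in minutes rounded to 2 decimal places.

(1.18, 2.42)

SE₁ = s₁/√n₁ = 3.2/√189 = 0.2328; SE₂ = 3.7/√154 = 0.2982.
Independent samples, unequal variances: SE_diff = √(SE₁² + SE₂²) = √(0.05419584 + 0.08892324) = 0.3783.
z* = 1.645, so margin of error = 1.645 × 0.3783 = 0.6223.
Difference in means = 10.1 − 8.3 = 1.8000.
1.8000 ± 0.6223 → (1.18, 2.42).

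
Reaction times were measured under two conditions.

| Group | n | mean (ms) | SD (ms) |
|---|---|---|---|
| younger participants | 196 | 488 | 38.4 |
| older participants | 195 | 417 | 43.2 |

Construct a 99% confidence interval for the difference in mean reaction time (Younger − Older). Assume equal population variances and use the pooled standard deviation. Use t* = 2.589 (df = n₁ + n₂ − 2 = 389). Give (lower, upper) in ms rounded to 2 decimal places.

(60.30, 81.70)

Pooled variance s_p² = [195·38.4² + 194·43.2²] / (196+195−2) = 1669.8966, so s_p = 40.8644.
SE_diff = s_p·√(1/n₁ + 1/n₂) = 40.8644·√(1/196 + 1/195) = 4.1332.
t* = 2.589; margin = 2.589 × 4.1332 = 10.7009.
Difference = 488 − 417 = 71.0000.
71.0000 ± 10.7009 → (60.30, 81.70).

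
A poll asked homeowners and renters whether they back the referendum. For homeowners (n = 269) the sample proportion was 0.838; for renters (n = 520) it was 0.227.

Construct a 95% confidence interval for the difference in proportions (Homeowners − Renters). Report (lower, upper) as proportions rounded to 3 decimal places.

Each SE is √(p̂(1−p̂)/n): √(0.8380·0.1620/269) = 0.02246 and √(0.2270·0.7730/520) = 0.01837.
SE(p̂₁ − p̂₂) = √(SE₁² + SE₂²) = √(0.0005044516 + 0.0003374569) = 0.02902, since the two samples are independent.
At 95% confidence z* = 1.960; margin = 1.960 × 0.02902 = 0.05688.
The difference is 0.8380 − 0.2270 = 0.6110, so the interval is 0.6110 ± 0.05688 = (0.554, 0.668).

(0.554, 0.668)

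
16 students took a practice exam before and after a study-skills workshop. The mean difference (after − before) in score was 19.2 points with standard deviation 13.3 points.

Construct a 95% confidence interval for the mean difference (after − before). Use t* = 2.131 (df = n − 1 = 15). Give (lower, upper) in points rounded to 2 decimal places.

This is a matched-pairs design, so SE = s_d/√n = 13.3/√16 = 3.3250.
Margin = 2.131 × 3.3250 = 7.0856; the interval is 19.2 ± 7.0856 = (12.11, 26.29).

(12.11, 26.29)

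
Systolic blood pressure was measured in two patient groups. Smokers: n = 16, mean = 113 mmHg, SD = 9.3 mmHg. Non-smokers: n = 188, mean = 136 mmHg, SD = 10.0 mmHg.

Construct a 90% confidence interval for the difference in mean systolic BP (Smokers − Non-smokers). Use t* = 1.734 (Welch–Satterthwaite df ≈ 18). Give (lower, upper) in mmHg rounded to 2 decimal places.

Standard errors of each mean: 9.3/√16 = 2.3250 and 10.0/√188 = 0.7293.
SE(x̄₁ − x̄₂) = √(2.3250² + 0.7293²) = 2.4367 for independent samples with unequal variances.
With t* = 1.734, the margin is 1.734 × 2.4367 = 4.2252.
x̄₁ − x̄₂ = 113 − 136 = -23.0000; the interval is -23.0000 ± 4.2252 = (-27.23, -18.77).

(-27.23, -18.77)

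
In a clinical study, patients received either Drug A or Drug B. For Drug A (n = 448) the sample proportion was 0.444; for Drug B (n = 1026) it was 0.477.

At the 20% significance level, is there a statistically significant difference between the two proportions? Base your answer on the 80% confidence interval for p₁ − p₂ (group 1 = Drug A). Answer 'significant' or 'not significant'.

SE₁ = √(p̂₁(1−p̂₁)/n₁) = √(0.4440·0.5560/448) = 0.02347; SE₂ = √(0.4770·0.5230/1026) = 0.01559.
Independent samples: SE of the difference = √(SE₁² + SE₂²) = √(0.0005508409 + 0.0002430481) = 0.02818.
z* for 80% confidence is 1.282, so the margin of error is 1.282 × 0.02818 = 0.03613.
Point estimate p̂₁ − p̂₂ = 0.4440 − 0.4770 = -0.0330.
-0.0330 ± 0.03613 → (-0.06913, 0.00313).
The interval (-0.06913, 0.00313) contains 0, so the difference is not significant.

not significant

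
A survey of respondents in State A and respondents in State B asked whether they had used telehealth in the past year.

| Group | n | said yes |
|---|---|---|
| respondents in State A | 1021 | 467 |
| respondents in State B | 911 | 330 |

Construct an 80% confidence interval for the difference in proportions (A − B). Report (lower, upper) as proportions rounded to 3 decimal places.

(0.067, 0.124)

p̂₁ = 467/1021 = 0.4574 and p̂₂ = 330/911 = 0.3622.
SE₁ = √(p̂₁(1−p̂₁)/n₁) = √(0.4574·0.5426/1021) = 0.01559; SE₂ = √(0.3622·0.6378/911) = 0.01592.
Independent samples: SE of the difference = √(SE₁² + SE₂²) = √(0.0002430481 + 0.0002534464) = 0.02228.
z* for 80% confidence is 1.282, so the margin of error is 1.282 × 0.02228 = 0.02856.
Point estimate p̂₁ − p̂₂ = 0.4574 − 0.3622 = 0.0952.
0.0952 ± 0.02856 → (0.067, 0.124).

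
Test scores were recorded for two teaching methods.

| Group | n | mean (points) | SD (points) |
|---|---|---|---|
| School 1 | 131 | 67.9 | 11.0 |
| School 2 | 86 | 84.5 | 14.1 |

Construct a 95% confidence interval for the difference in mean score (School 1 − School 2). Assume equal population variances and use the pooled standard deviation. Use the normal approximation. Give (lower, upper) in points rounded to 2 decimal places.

s_p = √[((n₁−1)s₁² + (n₂−1)s₂²)/(n₁+n₂−2)] = √[(130·11.0² + 85·14.1²)/215] = 12.3192.
SE = 12.3192·√(1/131 + 1/86) = 1.7097.
With z* = 1.960, margin = 1.960 × 1.7097 = 3.3510.
x̄₁ − x̄₂ = 67.9 − 84.5 = -16.6000; interval -16.6000 ± 3.3510 = (-19.95, -13.25).

(-19.95, -13.25)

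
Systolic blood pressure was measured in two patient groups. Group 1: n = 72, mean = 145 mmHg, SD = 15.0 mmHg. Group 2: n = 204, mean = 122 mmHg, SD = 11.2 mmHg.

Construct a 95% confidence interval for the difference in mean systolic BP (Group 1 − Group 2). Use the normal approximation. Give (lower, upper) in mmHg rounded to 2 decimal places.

(19.21, 26.79)

Standard errors of each mean: 15.0/√72 = 1.7678 and 11.2/√204 = 0.7842.
SE(x̄₁ − x̄₂) = √(1.7678² + 0.7842²) = 1.9339 for independent samples with unequal variances.
With z* = 1.960, the margin is 1.960 × 1.9339 = 3.7904.
x̄₁ − x̄₂ = 145 − 122 = 23.0000; the interval is 23.0000 ± 3.7904 = (19.21, 26.79).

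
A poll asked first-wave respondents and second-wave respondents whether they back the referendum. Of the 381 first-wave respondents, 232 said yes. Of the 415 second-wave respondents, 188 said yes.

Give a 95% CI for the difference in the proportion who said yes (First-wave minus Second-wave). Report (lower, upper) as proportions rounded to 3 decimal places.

Sample proportions: 232/381 = 0.6089, 188/415 = 0.4530.
Each SE is √(p̂(1−p̂)/n): √(0.6089·0.3911/381) = 0.02500 and √(0.4530·0.5470/415) = 0.02444.
SE(p̂₁ − p̂₂) = √(SE₁² + SE₂²) = √(0.000625 + 0.0005973136) = 0.03496, since the two samples are independent.
At 95% confidence z* = 1.960; margin = 1.960 × 0.03496 = 0.06852.
The difference is 0.6089 − 0.4530 = 0.1559, so the interval is 0.1559 ± 0.06852 = (0.087, 0.224).

(0.087, 0.224)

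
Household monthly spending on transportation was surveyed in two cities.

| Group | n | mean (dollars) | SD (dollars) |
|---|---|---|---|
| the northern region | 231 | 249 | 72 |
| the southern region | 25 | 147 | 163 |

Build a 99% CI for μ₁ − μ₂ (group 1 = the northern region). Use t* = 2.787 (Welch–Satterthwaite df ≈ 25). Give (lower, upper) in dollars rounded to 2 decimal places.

(10.19, 193.81)

SE₁ = s₁/√n₁ = 72/√231 = 4.7373; SE₂ = 163/√25 = 32.6000.
Independent samples, unequal variances: SE_diff = √(SE₁² + SE₂²) = √(22.44201129 + 1062.76) = 32.9424.
t* = 2.787, so margin of error = 2.787 × 32.9424 = 91.8105.
Difference in means = 249 − 147 = 102.0000.
102.0000 ± 91.8105 → (10.19, 193.81).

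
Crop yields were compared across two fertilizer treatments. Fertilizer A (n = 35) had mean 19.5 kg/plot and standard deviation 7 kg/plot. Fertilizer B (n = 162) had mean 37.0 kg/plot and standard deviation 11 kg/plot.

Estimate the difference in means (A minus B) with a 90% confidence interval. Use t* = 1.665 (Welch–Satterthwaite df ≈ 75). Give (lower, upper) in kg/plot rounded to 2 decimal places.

(-19.94, -15.06)

Standard errors of each mean: 7/√35 = 1.1832 and 11/√162 = 0.8642.
SE(x̄₁ − x̄₂) = √(1.1832² + 0.8642²) = 1.4652 for independent samples with unequal variances.
With t* = 1.665, the margin is 1.665 × 1.4652 = 2.4396.
x̄₁ − x̄₂ = 19.5 − 37.0 = -17.5000; the interval is -17.5000 ± 2.4396 = (-19.94, -15.06).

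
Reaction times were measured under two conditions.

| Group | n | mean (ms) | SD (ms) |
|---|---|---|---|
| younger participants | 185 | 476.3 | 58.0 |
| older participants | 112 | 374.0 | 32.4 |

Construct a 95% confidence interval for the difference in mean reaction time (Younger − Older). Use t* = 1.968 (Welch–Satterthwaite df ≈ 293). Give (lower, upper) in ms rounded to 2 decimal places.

Per-group SEs: s₁/√n₁ = 58.0/√185 = 4.2642, s₂/√n₂ = 32.4/√112 = 3.0615.
Unpooled SE of the difference: √(18.18340164 + 9.37278225) = 5.2494.
Margin of error = t* · SE = 1.968 × 5.2494 = 10.3308.
x̄₁ − x̄₂ = 476.3 − 374.0 = 102.3000.
CI: 102.3000 ± 10.3308 = (91.97, 112.63).

(91.97, 112.63)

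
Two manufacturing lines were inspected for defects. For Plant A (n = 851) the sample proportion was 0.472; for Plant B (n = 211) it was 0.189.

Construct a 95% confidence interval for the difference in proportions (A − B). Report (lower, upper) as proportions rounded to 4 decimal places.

SE₁ = √(p̂₁(1−p̂₁)/n₁) = √(0.4720·0.5280/851) = 0.01711; SE₂ = √(0.1890·0.8110/211) = 0.02695.
Independent samples: SE of the difference = √(SE₁² + SE₂²) = √(0.0002927521 + 0.0007263025) = 0.03192.
z* for 95% confidence is 1.960, so the margin of error is 1.960 × 0.03192 = 0.06256.
Point estimate p̂₁ − p̂₂ = 0.4720 − 0.1890 = 0.2830.
0.2830 ± 0.06256 → (0.2204, 0.3456).

(0.2204, 0.3456)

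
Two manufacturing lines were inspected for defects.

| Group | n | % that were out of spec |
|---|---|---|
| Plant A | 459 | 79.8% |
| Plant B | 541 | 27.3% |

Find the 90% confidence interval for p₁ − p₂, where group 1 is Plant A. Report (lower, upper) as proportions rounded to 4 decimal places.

(0.4809, 0.5691)

SE₁ = √(p̂₁(1−p̂₁)/n₁) = √(0.7980·0.2020/459) = 0.01874; SE₂ = √(0.2730·0.7270/541) = 0.01915.
Independent samples: SE of the difference = √(SE₁² + SE₂²) = √(0.0003511876 + 0.0003667225) = 0.02679.
z* for 90% confidence is 1.645, so the margin of error is 1.645 × 0.02679 = 0.04407.
Point estimate p̂₁ − p̂₂ = 0.7980 − 0.2730 = 0.5250.
0.5250 ± 0.04407 → (0.4809, 0.5691).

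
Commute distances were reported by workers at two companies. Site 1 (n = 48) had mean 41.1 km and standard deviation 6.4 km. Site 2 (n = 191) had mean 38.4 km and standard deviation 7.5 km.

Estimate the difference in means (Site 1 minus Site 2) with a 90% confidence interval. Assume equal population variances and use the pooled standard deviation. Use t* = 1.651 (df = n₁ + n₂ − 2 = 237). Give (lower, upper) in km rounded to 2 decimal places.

Pooled variance s_p² = [47·6.4² + 190·7.5²] / (48+191−2) = 53.2178, so s_p = 7.2951.
SE_diff = s_p·√(1/n₁ + 1/n₂) = 7.2951·√(1/48 + 1/191) = 1.1779.
t* = 1.651; margin = 1.651 × 1.1779 = 1.9447.
Difference = 41.1 − 38.4 = 2.7000.
2.7000 ± 1.9447 → (0.76, 4.64).

(0.76, 4.64)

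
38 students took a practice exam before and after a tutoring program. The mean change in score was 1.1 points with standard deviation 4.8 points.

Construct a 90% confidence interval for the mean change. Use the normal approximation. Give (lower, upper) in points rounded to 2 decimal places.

Paired design: SE = s_d/√n = 4.8/√38 = 0.7787.
z* = 1.645; margin of error = 1.645 × 0.7787 = 1.2810.
1.1 ± 1.2810 → (-0.18, 2.38).

(-0.18, 2.38)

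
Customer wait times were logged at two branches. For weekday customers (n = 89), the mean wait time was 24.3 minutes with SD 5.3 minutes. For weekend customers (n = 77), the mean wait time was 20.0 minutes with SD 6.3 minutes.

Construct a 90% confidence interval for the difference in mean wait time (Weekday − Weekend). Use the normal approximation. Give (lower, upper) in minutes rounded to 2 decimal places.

(2.80, 5.80)

Standard errors of each mean: 5.3/√89 = 0.5618 and 6.3/√77 = 0.7180.
SE(x̄₁ − x̄₂) = √(0.5618² + 0.7180²) = 0.9117 for independent samples with unequal variances.
With z* = 1.645, the margin is 1.645 × 0.9117 = 1.4997.
x̄₁ − x̄₂ = 24.3 − 20.0 = 4.3000; the interval is 4.3000 ± 1.4997 = (2.80, 5.80).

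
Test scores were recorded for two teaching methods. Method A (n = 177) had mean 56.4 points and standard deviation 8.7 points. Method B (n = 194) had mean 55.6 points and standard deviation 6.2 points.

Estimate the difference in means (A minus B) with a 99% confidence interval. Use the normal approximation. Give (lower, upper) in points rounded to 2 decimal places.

SE₁ = s₁/√n₁ = 8.7/√177 = 0.6539; SE₂ = 6.2/√194 = 0.4451.
Independent samples, unequal variances: SE_diff = √(SE₁² + SE₂²) = √(0.42758521 + 0.19811401) = 0.7910.
z* = 2.576, so margin of error = 2.576 × 0.7910 = 2.0376.
Difference in means = 56.4 − 55.6 = 0.8000.
0.8000 ± 2.0376 → (-1.24, 2.84).

(-1.24, 2.84)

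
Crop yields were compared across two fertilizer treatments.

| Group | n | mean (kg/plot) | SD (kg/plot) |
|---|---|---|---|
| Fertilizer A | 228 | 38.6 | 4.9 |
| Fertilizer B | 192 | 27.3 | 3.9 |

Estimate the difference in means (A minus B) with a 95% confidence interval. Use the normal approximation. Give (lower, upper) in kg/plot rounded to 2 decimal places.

(10.46, 12.14)

Per-group SEs: s₁/√n₁ = 4.9/√228 = 0.3245, s₂/√n₂ = 3.9/√192 = 0.2815.
Unpooled SE of the difference: √(0.10530025 + 0.07924225) = 0.4296.
Margin of error = z* · SE = 1.960 × 0.4296 = 0.8420.
x̄₁ − x̄₂ = 38.6 − 27.3 = 11.3000.
CI: 11.3000 ± 0.8420 = (10.46, 12.14).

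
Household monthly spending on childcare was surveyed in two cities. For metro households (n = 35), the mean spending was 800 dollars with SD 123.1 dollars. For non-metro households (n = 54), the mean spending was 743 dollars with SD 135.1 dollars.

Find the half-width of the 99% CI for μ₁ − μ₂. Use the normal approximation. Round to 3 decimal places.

71.526

Standard errors of each mean: 123.1/√35 = 20.8077 and 135.1/√54 = 18.3848.
SE(x̄₁ − x̄₂) = √(20.8077² + 18.3848²) = 27.7662 for independent samples with unequal variances.
With z* = 2.576, the margin is 2.576 × 27.7662 = 71.5257.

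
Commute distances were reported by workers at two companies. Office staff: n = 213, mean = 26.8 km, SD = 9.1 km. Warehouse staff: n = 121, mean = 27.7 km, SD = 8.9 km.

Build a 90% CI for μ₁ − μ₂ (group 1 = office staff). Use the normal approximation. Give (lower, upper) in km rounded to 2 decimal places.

(-2.58, 0.78)

Per-group SEs: s₁/√n₁ = 9.1/√213 = 0.6235, s₂/√n₂ = 8.9/√121 = 0.8091.
Unpooled SE of the difference: √(0.38875225 + 0.65464281) = 1.0215.
Margin of error = z* · SE = 1.645 × 1.0215 = 1.6804.
x̄₁ − x̄₂ = 26.8 − 27.7 = -0.9000.
CI: -0.9000 ± 1.6804 = (-2.58, 0.78).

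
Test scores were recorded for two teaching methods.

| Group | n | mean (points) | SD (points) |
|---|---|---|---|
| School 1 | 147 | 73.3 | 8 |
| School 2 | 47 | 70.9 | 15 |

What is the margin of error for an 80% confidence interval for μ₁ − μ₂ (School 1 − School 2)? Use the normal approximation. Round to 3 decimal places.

Per-group SEs: s₁/√n₁ = 8/√147 = 0.6598, s₂/√n₂ = 15/√47 = 2.1880.
Unpooled SE of the difference: √(0.43533604 + 4.787344) = 2.2853.
Margin of error = z* · SE = 1.282 × 2.2853 = 2.9298.

2.930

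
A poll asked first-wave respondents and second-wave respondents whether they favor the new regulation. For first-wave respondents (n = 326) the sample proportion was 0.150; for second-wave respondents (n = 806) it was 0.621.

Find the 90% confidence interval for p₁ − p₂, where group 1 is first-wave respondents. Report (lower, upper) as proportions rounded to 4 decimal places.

Each SE is √(p̂(1−p̂)/n): √(0.1500·0.8500/326) = 0.01978 and √(0.6210·0.3790/806) = 0.01709.
SE(p̂₁ − p̂₂) = √(SE₁² + SE₂²) = √(0.0003912484 + 0.0002920681) = 0.02614, since the two samples are independent.
At 90% confidence z* = 1.645; margin = 1.645 × 0.02614 = 0.04300.
The difference is 0.1500 − 0.6210 = -0.4710, so the interval is -0.4710 ± 0.04300 = (-0.5140, -0.4280).

(-0.5140, -0.4280)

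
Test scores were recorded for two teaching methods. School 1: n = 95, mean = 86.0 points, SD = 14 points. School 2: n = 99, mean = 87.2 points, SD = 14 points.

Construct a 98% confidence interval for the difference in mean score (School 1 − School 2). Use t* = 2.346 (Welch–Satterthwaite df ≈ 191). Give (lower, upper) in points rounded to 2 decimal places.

Per-group SEs: s₁/√n₁ = 14/√95 = 1.4364, s₂/√n₂ = 14/√99 = 1.4071.
Unpooled SE of the difference: √(2.06324496 + 1.97993041) = 2.0108.
Margin of error = t* · SE = 2.346 × 2.0108 = 4.7173.
x̄₁ − x̄₂ = 86.0 − 87.2 = -1.2000.
CI: -1.2000 ± 4.7173 = (-5.92, 3.52).

(-5.92, 3.52)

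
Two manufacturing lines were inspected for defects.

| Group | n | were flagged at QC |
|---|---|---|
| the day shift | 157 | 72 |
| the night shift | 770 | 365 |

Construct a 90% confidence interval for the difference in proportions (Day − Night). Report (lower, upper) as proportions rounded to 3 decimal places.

(-0.087, 0.056)

First, p̂₁ = 72/157 = 0.4586; p̂₂ = 365/770 = 0.4740.
The two standard errors are √(0.4586×0.5414/157) = 0.03977 and √(0.4740×0.5260/770) = 0.01799.
Because the samples are independent, SE_diff = √(0.03977² + 0.01799²) = 0.04365.
Using z* = 1.645 for 90%, ME = 1.645 × 0.04365 = 0.07180.
p̂₁ − p̂₂ = -0.0154; interval -0.0154 ± 0.07180 gives (-0.087, 0.056).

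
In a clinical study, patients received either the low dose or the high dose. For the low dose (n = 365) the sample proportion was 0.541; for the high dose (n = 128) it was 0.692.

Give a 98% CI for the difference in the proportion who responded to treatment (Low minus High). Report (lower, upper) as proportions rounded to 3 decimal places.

(-0.264, -0.038)

The two standard errors are √(0.5410×0.4590/365) = 0.02608 and √(0.6920×0.3080/128) = 0.04081.
Because the samples are independent, SE_diff = √(0.02608² + 0.04081²) = 0.04843.
Using z* = 2.326 for 98%, ME = 2.326 × 0.04843 = 0.11265.
p̂₁ − p̂₂ = -0.1510; interval -0.1510 ± 0.11265 gives (-0.264, -0.038).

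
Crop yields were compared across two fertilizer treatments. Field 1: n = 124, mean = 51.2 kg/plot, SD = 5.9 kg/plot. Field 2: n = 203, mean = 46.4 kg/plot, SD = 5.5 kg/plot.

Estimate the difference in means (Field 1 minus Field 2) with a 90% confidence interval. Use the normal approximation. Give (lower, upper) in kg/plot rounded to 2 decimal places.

(3.72, 5.88)

Per-group SEs: s₁/√n₁ = 5.9/√124 = 0.5298, s₂/√n₂ = 5.5/√203 = 0.3860.
Unpooled SE of the difference: √(0.28068804 + 0.148996) = 0.6555.
Margin of error = z* · SE = 1.645 × 0.6555 = 1.0783.
x̄₁ − x̄₂ = 51.2 − 46.4 = 4.8000.
CI: 4.8000 ± 1.0783 = (3.72, 5.88).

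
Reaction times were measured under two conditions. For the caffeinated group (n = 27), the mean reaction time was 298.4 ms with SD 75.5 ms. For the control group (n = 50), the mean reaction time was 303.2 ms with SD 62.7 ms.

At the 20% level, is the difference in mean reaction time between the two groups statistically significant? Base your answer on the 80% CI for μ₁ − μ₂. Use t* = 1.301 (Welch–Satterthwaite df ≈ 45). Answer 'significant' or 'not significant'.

not significant

SE₁ = s₁/√n₁ = 75.5/√27 = 14.5300; SE₂ = 62.7/√50 = 8.8671.
Independent samples, unequal variances: SE_diff = √(SE₁² + SE₂²) = √(211.1209 + 78.62546241) = 17.0219.
t* = 1.301, so margin of error = 1.301 × 17.0219 = 22.1455.
Difference in means = 298.4 − 303.2 = -4.8000.
-4.8000 ± 22.1455 → (-26.9455, 17.3455).
The interval (-26.9455, 17.3455) contains 0, so the difference is not significant.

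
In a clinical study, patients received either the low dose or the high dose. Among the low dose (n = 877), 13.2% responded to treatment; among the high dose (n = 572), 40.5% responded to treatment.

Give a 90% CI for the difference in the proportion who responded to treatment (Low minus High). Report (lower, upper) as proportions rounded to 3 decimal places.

(-0.312, -0.234)

SE₁ = √(p̂₁(1−p̂₁)/n₁) = √(0.1320·0.8680/877) = 0.01143; SE₂ = √(0.4050·0.5950/572) = 0.02053.
Independent samples: SE of the difference = √(SE₁² + SE₂²) = √(0.0001306449 + 0.0004214809) = 0.02350.
z* for 90% confidence is 1.645, so the margin of error is 1.645 × 0.02350 = 0.03866.
Point estimate p̂₁ − p̂₂ = 0.1320 − 0.4050 = -0.2730.
-0.2730 ± 0.03866 → (-0.312, -0.234).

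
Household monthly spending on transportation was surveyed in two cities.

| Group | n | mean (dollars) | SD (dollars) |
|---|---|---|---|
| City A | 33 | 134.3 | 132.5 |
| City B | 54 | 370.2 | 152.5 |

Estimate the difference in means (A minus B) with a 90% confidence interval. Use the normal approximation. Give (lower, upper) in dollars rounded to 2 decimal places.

(-286.94, -184.86)

Standard errors of each mean: 132.5/√33 = 23.0653 and 152.5/√54 = 20.7526.
SE(x̄₁ − x̄₂) = √(23.0653² + 20.7526²) = 31.0271 for independent samples with unequal variances.
With z* = 1.645, the margin is 1.645 × 31.0271 = 51.0396.
x̄₁ − x̄₂ = 134.3 − 370.2 = -235.9000; the interval is -235.9000 ± 51.0396 = (-286.94, -184.86).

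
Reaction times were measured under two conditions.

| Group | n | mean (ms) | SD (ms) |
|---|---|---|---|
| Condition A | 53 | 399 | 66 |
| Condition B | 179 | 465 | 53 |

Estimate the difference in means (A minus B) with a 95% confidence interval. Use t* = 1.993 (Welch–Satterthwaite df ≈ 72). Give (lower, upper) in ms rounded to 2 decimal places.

(-85.72, -46.28)

Per-group SEs: s₁/√n₁ = 66/√53 = 9.0658, s₂/√n₂ = 53/√179 = 3.9614.
Unpooled SE of the difference: √(82.18872964 + 15.69268996) = 9.8935.
Margin of error = t* · SE = 1.993 × 9.8935 = 19.7177.
x̄₁ − x̄₂ = 399 − 465 = -66.0000.
CI: -66.0000 ± 19.7177 = (-85.72, -46.28).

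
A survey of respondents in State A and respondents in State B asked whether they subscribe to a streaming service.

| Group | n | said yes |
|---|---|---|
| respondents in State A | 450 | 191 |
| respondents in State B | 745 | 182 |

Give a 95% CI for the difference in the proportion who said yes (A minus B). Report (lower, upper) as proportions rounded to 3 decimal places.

First, p̂₁ = 191/450 = 0.4244; p̂₂ = 182/745 = 0.2443.
The two standard errors are √(0.4244×0.5756/450) = 0.02330 and √(0.2443×0.7557/745) = 0.01574.
Because the samples are independent, SE_diff = √(0.02330² + 0.01574²) = 0.02812.
Using z* = 1.960 for 95%, ME = 1.960 × 0.02812 = 0.05512.
p̂₁ − p̂₂ = 0.1801; interval 0.1801 ± 0.05512 gives (0.125, 0.235).

(0.125, 0.235)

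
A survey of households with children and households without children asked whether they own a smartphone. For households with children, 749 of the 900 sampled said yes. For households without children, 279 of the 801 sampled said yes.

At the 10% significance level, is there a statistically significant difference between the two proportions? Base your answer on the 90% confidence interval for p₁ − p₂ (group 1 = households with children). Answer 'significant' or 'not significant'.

significant

p̂₁ = 749/900 = 0.8322 and p̂₂ = 279/801 = 0.3483.
SE₁ = √(p̂₁(1−p̂₁)/n₁) = √(0.8322·0.1678/900) = 0.01246; SE₂ = √(0.3483·0.6517/801) = 0.01683.
Independent samples: SE of the difference = √(SE₁² + SE₂²) = √(0.0001552516 + 0.0002832489) = 0.02094.
z* for 90% confidence is 1.645, so the margin of error is 1.645 × 0.02094 = 0.03445.
Point estimate p̂₁ − p̂₂ = 0.8322 − 0.3483 = 0.4839.
0.4839 ± 0.03445 → (0.44945, 0.51835).
The interval (0.44945, 0.51835) does not contain 0, so the difference is significant.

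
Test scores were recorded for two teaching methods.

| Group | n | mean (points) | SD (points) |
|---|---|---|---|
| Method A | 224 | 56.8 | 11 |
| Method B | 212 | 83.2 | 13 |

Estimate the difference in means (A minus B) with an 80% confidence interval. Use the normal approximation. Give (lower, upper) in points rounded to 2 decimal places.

(-27.88, -24.92)

Standard errors of each mean: 11/√224 = 0.7350 and 13/√212 = 0.8928.
SE(x̄₁ − x̄₂) = √(0.7350² + 0.8928²) = 1.1564 for independent samples with unequal variances.
With z* = 1.282, the margin is 1.282 × 1.1564 = 1.4825.
x̄₁ − x̄₂ = 56.8 − 83.2 = -26.4000; the interval is -26.4000 ± 1.4825 = (-27.88, -24.92).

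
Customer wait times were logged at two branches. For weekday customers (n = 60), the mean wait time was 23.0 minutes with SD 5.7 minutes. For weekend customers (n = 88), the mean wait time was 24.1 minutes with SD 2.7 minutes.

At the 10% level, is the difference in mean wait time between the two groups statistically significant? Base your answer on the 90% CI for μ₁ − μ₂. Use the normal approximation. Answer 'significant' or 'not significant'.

Standard errors of each mean: 5.7/√60 = 0.7359 and 2.7/√88 = 0.2878.
SE(x̄₁ − x̄₂) = √(0.7359² + 0.2878²) = 0.7902 for independent samples with unequal variances.
With z* = 1.645, the margin is 1.645 × 0.7902 = 1.2999.
x̄₁ − x̄₂ = 23.0 − 24.1 = -1.1000; the interval is -1.1000 ± 1.2999 = (-2.3999, 0.1999).
The interval (-2.3999, 0.1999) contains 0, so the difference is not significant.

not significant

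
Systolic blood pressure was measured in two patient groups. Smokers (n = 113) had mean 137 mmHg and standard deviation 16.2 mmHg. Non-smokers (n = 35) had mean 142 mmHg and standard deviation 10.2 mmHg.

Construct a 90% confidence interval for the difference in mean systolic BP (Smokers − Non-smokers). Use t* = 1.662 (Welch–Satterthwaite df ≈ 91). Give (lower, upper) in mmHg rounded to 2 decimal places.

(-8.82, -1.18)

Per-group SEs: s₁/√n₁ = 16.2/√113 = 1.5240, s₂/√n₂ = 10.2/√35 = 1.7241.
Unpooled SE of the difference: √(2.322576 + 2.97252081) = 2.3011.
Margin of error = t* · SE = 1.662 × 2.3011 = 3.8244.
x̄₁ − x̄₂ = 137 − 142 = -5.0000.
CI: -5.0000 ± 3.8244 = (-8.82, -1.18).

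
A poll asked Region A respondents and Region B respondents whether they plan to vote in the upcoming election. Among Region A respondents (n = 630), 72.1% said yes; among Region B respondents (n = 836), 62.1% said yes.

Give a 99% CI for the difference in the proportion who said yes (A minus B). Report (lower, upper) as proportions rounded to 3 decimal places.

The two standard errors are √(0.7210×0.2790/630) = 0.01787 and √(0.6210×0.3790/836) = 0.01678.
Because the samples are independent, SE_diff = √(0.01787² + 0.01678²) = 0.02451.
Using z* = 2.576 for 99%, ME = 2.576 × 0.02451 = 0.06314.
p̂₁ − p̂₂ = 0.1000; interval 0.1000 ± 0.06314 gives (0.037, 0.163).

(0.037, 0.163)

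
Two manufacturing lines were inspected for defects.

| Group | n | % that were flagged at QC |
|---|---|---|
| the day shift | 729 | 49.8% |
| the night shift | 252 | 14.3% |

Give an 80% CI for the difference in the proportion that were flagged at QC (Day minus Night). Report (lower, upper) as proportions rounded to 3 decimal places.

(0.318, 0.392)

The two standard errors are √(0.4980×0.5020/729) = 0.01852 and √(0.1430×0.8570/252) = 0.02205.
Because the samples are independent, SE_diff = √(0.01852² + 0.02205²) = 0.02880.
Using z* = 1.282 for 80%, ME = 1.282 × 0.02880 = 0.03692.
p̂₁ − p̂₂ = 0.3550; interval 0.3550 ± 0.03692 gives (0.318, 0.392).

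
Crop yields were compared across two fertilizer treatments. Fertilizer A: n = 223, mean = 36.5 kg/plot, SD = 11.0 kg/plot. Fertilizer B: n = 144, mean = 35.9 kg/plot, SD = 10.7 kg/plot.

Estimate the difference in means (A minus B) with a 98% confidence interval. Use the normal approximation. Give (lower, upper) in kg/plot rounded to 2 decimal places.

Per-group SEs: s₁/√n₁ = 11.0/√223 = 0.7366, s₂/√n₂ = 10.7/√144 = 0.8917.
Unpooled SE of the difference: √(0.54257956 + 0.79512889) = 1.1566.
Margin of error = z* · SE = 2.326 × 1.1566 = 2.6903.
x̄₁ − x̄₂ = 36.5 − 35.9 = 0.6000.
CI: 0.6000 ± 2.6903 = (-2.09, 3.29).

(-2.09, 3.29)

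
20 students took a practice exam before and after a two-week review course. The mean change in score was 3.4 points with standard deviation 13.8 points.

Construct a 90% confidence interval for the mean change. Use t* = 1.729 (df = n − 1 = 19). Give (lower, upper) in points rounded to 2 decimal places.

(-1.94, 8.74)

Paired design: SE = s_d/√n = 13.8/√20 = 3.0858.
t* = 1.729; margin of error = 1.729 × 3.0858 = 5.3353.
3.4 ± 5.3353 → (-1.94, 8.74).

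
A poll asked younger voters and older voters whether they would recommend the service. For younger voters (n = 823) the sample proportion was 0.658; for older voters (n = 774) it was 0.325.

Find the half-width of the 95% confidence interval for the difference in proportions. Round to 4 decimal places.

Each SE is √(p̂(1−p̂)/n): √(0.6580·0.3420/823) = 0.01654 and √(0.3250·0.6750/774) = 0.01684.
SE(p̂₁ − p̂₂) = √(SE₁² + SE₂²) = √(0.0002735716 + 0.0002835856) = 0.02360, since the two samples are independent.
At 95% confidence z* = 1.960; margin = 1.960 × 0.02360 = 0.04626.

0.0463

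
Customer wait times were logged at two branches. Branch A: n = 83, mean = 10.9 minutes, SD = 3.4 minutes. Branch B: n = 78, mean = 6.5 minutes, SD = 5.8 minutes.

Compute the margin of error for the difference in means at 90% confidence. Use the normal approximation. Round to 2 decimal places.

Standard errors of each mean: 3.4/√83 = 0.3732 and 5.8/√78 = 0.6567.
SE(x̄₁ − x̄₂) = √(0.3732² + 0.6567²) = 0.7553 for independent samples with unequal variances.
With z* = 1.645, the margin is 1.645 × 0.7553 = 1.2425.

1.24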